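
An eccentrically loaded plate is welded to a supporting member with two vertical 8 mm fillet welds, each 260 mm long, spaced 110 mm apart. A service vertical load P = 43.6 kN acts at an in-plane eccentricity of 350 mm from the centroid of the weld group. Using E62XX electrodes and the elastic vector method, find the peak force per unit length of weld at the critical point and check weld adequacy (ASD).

E62XX → F_EXX = 620 MPa.
Total weld length L_w = 520 mm. Treat welds as unit-width lines.
Polar moment about centroid: J = 2[d³/12 + d(b/2)²] = 2[260³/12 + 260×55²] = 4502000 mm³.
Direct shear f_v = P/L_w = 43.6×10³ / 520 = 83.85 N/mm (vertical).
Torsion M = P·e = 43.6×10³ × 350 = 15260000 N·mm.
Critical point at (x, y) = (55, 130) from centroid. f_tx = M·y/J = 440.6 N/mm; f_ty = M·x/J = 186.4 N/mm.
Resultant f_max = √[f_tx² + (f_v + f_ty)²] = √[440.6² + (83.85 + 186.4)²] = 516.9 N/mm.
Capacity per unit length: r_n/Ω = (1/2.0) × 0.6 × 620 × (0.707 × 8) = 1052 N/mm.
516.9 ≤ 1052 → adequate.

f_max ≈ 517 N/mm; adequate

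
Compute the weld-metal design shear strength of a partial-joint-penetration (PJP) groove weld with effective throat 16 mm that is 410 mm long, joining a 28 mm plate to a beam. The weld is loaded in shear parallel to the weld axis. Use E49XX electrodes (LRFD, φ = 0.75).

φR_n ≈ 1450 kN

E49XX → F_EXX = 490 MPa.
Effective throat (given) t_e = 16 mm.
A_we = 16 × 410 = 6560 mm².
F_nw = 0.6 F_EXX = 294 MPa.
φR_n = 0.75 × 294 × 6560 × 10⁻³ = 1446 kN.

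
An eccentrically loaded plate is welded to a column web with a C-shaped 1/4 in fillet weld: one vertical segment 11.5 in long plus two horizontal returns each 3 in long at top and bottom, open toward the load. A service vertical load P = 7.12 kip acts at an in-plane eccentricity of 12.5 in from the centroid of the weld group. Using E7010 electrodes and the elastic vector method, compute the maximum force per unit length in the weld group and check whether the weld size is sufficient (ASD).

f_max ≈ 1.85 kip/in; adequate

E70XX → F_EXX = 70 ksi.
Total weld length L_w = 17.5 in. Treat welds as unit-width lines.
Centroid: x̄ = 2×3×1.5 / 17.5 = 0.5143 in from the vertical weld.
Polar moment about centroid: J = I_x + I_y = [11.5³/12 + 2×3×5.75²] + [11.5×0.5143² + 2(3³/12 + 3×0.9857²)] = 338.5 in³.
Direct shear f_v = P/L_w = 7.12 / 17.5 = 0.4069 kip/in (vertical).
Torsion M = P·e = 7.12 × 12.5 = 89 kip·in.
Critical point at (x, y) = (2.486, 5.75) from centroid. f_tx = M·y/J = 1.512 kip/in; f_ty = M·x/J = 0.6536 kip/in.
Resultant f_max = √[f_tx² + (f_v + f_ty)²] = √[1.512² + (0.4069 + 0.6536)²] = 1.847 kip/in.
Capacity per unit length: r_n/Ω = (1/2.0) × 0.6 × 70 × (0.707 × 0.25) = 3.712 kip/in.
1.847 ≤ 3.712 → adequate.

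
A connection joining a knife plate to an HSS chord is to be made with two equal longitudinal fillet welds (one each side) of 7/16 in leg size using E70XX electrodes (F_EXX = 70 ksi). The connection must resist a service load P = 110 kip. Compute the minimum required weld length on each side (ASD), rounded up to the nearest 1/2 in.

Throat t_e = 0.707 × 0.4375 = 0.3093 in.
r_n/Ω = (0.6 × 70 × 0.3093) / 2.0 = 6.496 kip/in.
L_req = P / (r_n/Ω) = 110 / 6.496 = 16.93 in total.
Per side: 16.93 / 2 = 8.467 in.
Round up → use L = 8.5 in on each side.

L = 8.5 in on each side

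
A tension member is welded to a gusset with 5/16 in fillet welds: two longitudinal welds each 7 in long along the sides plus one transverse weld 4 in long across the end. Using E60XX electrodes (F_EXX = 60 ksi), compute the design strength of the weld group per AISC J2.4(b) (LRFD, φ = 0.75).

t_e = 0.707 × 0.3125 = 0.2209 in.
R_nwl = 0.6 × 60 × 0.2209 × 14 = 111.4 kips (longitudinal, 2 welds).
R_nwt = 0.6 × 60 × 0.2209 × 4 = 31.81 kips (transverse, base value).
(i) R_nwl + R_nwt = 143.2 kips; (ii) 0.85 R_nwl + 1.5 R_nwt = 142.4 kips.
R_n = max = 143.2 kips [governs: (i)]; φR_n = 107.4 kips.

φR_n ≈ 107 kips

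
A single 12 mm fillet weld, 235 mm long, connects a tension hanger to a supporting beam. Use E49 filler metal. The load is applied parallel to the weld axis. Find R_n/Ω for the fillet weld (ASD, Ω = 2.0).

E49XX → F_EXX = 490 MPa.
Effective throat t_e = 0.707 × 12 = 8.484 mm.
Total length L = 235 mm; A_we = 8.484 × 235 = 1994 mm².
F_nw = 0.6 F_EXX = 0.6 × 490 = 294 MPa.
R_n = 294 × 1994 × 10⁻³ = 586.2 kN; R_n/Ω = 586.2/2.0 = 293.1 kN.

R_n/Ω ≈ 293 kN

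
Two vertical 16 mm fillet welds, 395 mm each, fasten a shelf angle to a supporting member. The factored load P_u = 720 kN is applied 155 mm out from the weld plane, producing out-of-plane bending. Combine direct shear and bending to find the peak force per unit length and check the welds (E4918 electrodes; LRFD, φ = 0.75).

E49XX → F_EXX = 490 MPa.
L_w = 2 × 395 = 790 mm; section modulus (unit throat) S = 2 × L²/6 = 52010 mm².
Direct shear f_v = P/L_w = 720×10³/790 = 911.4 N/mm.
Moment M = P × e = 720×10³ × 155 = 111600000 N·mm; bending f_b = M/S = 2146 N/mm.
f_max = √(f_v² + f_b²) = √(911.4² + 2146²) = 2331 N/mm.
φr_n = 0.75 × 0.6 × 490 × (0.707 × 16) = 2494 N/mm → adequate.

f_max ≈ 2330 N/mm; adequate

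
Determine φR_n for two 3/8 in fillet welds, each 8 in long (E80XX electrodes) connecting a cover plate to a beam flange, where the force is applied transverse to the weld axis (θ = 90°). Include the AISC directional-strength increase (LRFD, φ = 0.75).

φR_n ≈ 229 kip

E80XX → F_EXX = 80 ksi.
t_e = 0.707 × 0.375 = 0.2651 in; A_we = 0.2651 × 16 = 4.242 in².
Directional factor: 1.0 + 0.5 sin^1.5(90°) = 1.5.
F_nw = 0.6 × 80 × 1.5 = 72 ksi.
φR_n = 0.75 × 72 × 4.242 = 229.1 kip.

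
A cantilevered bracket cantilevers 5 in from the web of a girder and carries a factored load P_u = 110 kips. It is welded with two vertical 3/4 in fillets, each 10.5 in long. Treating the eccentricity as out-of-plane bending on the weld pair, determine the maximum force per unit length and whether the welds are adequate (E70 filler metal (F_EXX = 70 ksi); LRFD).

L_w = 2 × 10.5 = 21 in; section modulus (unit throat) S = 2 × L²/6 = 36.75 in².
Direct shear f_v = P/L_w = 110/21 = 5.238 kip/in.
Moment M = P × e = 110 × 5 = 550 kip·in; bending f_b = M/S = 14.97 kip/in.
f_max = √(f_v² + f_b²) = √(5.238² + 14.97²) = 15.86 kip/in.
φr_n = 0.75 × 0.6 × 70 × (0.707 × 0.75) = 16.7 kip/in → adequate.

f_max ≈ 15.9 kip/in; adequate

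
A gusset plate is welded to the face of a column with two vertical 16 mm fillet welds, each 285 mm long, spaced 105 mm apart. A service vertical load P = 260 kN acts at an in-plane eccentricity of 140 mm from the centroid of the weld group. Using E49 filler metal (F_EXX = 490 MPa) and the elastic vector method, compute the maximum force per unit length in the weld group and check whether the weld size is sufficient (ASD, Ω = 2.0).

f_max ≈ 1250 N/mm; adequate

Total weld length L_w = 570 mm. Treat welds as unit-width lines.
Polar moment about centroid: J = 2[d³/12 + d(b/2)²] = 2[285³/12 + 285×52.5²] = 5429000 mm³.
Direct shear f_v = P/L_w = 260×10³ / 570 = 456.1 N/mm (vertical).
Torsion M = P·e = 260×10³ × 140 = 36400000 N·mm.
Critical point at (x, y) = (52.5, 142.5) from centroid. f_tx = M·y/J = 955.4 N/mm; f_ty = M·x/J = 352 N/mm.
Resultant f_max = √[f_tx² + (f_v + f_ty)²] = √[955.4² + (456.1 + 352)²] = 1251 N/mm.
Capacity per unit length: r_n/Ω = (1/2.0) × 0.6 × 490 × (0.707 × 16) = 1663 N/mm.
1251 ≤ 1663 → adequate.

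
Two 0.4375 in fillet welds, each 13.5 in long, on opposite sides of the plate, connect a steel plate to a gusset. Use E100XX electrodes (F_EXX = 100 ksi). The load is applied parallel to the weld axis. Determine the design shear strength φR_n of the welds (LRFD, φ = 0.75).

Effective throat t_e = 0.707 × 0.4375 = 0.3093 in.
Total length L = 27 in; A_we = 0.3093 × 27 = 8.351 in².
F_nw = 0.6 F_EXX = 0.6 × 100 = 60 ksi.
φR_n = 0.75 × 60 × 8.351 = 375.8 kip.

φR_n ≈ 376 kip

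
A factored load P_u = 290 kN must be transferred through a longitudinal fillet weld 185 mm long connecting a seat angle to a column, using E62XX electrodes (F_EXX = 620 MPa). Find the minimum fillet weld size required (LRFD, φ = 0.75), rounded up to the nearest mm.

w = 8 mm

Total weld length L = 185 mm.
Required throat t_e = P_u / (φ × 0.6 F_EXX × L) = 290 / (0.75 × 0.6 × 620 × 185 × 10⁻³) = 5.619 mm.
Required leg w = t_e / 0.707 = 7.947 mm → use 8 mm.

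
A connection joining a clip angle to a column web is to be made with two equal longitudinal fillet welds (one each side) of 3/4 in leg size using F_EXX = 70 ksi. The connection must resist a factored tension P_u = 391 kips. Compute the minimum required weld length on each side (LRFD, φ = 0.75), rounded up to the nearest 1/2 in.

L = 12 in on each side

Throat t_e = 0.707 × 0.75 = 0.5302 in.
φr_n = 0.75 × 0.6 × 70 × 0.5302 = 16.7 kips/in.
L_req = P_u / φr_n = 391 / 16.7 = 23.41 in total.
Per side: 23.41 / 2 = 11.7 in.
Round up → use L = 12 in on each side.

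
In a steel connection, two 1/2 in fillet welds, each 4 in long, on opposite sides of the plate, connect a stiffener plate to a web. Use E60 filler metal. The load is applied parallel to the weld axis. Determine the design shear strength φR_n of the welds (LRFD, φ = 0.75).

φR_n ≈ 76.4 kip

E60XX → F_EXX = 60 ksi.
Effective throat t_e = 0.707 × 0.5 = 0.3535 in.
Total length L = 8 in; A_we = 0.3535 × 8 = 2.828 in².
F_nw = 0.6 F_EXX = 0.6 × 60 = 36 ksi.
φR_n = 0.75 × 36 × 2.828 = 76.36 kip.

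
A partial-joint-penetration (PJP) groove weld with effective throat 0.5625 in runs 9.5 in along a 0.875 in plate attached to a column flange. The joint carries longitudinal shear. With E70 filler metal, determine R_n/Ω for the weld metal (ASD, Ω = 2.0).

R_n/Ω ≈ 112 kips

E70XX → F_EXX = 70 ksi.
Effective throat (given) t_e = 0.5625 in.
A_we = 0.5625 × 9.5 = 5.344 in².
F_nw = 0.6 F_EXX = 42 ksi.
R_n/Ω = (42 × 5.344) / 2.0 = 112.2 kips.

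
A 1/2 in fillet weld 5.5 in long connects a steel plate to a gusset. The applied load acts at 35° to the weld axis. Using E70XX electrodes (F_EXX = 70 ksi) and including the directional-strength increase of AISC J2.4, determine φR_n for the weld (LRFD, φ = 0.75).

φR_n ≈ 74.5 kips

t_e = 0.707 × 0.5 = 0.3535 in; A_we = 0.3535 × 5.5 = 1.944 in².
Directional factor: 1.0 + 0.5 sin^1.5(35°) = 1.217.
F_nw = 0.6 × 70 × 1.217 = 51.12 ksi.
φR_n = 0.75 × 51.12 × 1.944 = 74.55 kips.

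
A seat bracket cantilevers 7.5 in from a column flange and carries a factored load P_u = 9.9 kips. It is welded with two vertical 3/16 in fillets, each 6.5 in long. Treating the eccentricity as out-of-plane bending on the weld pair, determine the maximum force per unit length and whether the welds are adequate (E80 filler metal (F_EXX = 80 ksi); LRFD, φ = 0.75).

L_w = 2 × 6.5 = 13 in; section modulus (unit throat) S = 2 × L²/6 = 14.08 in².
Direct shear f_v = P/L_w = 9.9/13 = 0.7615 kip/in.
Moment M = P × e = 9.9 × 7.5 = 74.25 kip·in; bending f_b = M/S = 5.272 kip/in.
f_max = √(f_v² + f_b²) = √(0.7615² + 5.272²) = 5.327 kip/in.
φr_n = 0.75 × 0.6 × 80 × (0.707 × 0.1875) = 4.772 kip/in → NOT adequate.

f_max ≈ 5.33 kip/in; NOT adequate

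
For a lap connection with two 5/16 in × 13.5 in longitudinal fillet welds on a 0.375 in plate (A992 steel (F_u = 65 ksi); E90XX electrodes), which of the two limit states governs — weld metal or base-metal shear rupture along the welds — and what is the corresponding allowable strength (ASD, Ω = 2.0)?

E90XX → F_EXX = 90 ksi.
t_e = 0.707 × 0.3125 = 0.2209 in; L = 27 in.
Weld metal: R_n/Ω = (1/2.0) × 0.6 × 90 × 0.2209 × 27 = 161.1 kip.
Base metal (shear rupture): R_n/Ω = (1/2.0) × 0.6 × 65 × 0.375 × 27 = 197.4 kip.
Governing: weld metal.

R_n/Ω ≈ 161 kip (weld metal governs)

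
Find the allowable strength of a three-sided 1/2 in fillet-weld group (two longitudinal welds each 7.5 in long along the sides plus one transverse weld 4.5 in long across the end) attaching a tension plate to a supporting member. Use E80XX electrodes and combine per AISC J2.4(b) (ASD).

R_n/Ω ≈ 165 kips

E80XX → F_EXX = 80 ksi.
t_e = 0.707 × 0.5 = 0.3535 in.
R_nwl = 0.6 × 80 × 0.3535 × 15 = 254.5 kips (longitudinal, 2 welds).
R_nwt = 0.6 × 80 × 0.3535 × 4.5 = 76.36 kips (transverse, base value).
(i) R_nwl + R_nwt = 330.9 kips; (ii) 0.85 R_nwl + 1.5 R_nwt = 330.9 kips.
R_n = max = 330.9 kips [governs: (ii)]; R_n/Ω = 165.4 kips.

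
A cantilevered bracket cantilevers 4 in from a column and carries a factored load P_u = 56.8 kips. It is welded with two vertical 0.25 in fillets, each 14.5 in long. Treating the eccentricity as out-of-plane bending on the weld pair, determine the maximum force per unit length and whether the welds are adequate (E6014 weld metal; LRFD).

E60XX → F_EXX = 60 ksi.
L_w = 2 × 14.5 = 29 in; section modulus (unit throat) S = 2 × L²/6 = 70.08 in².
Direct shear f_v = P/L_w = 56.8/29 = 1.959 kip/in.
Moment M = P × e = 56.8 × 4 = 227.2 kip·in; bending f_b = M/S = 3.242 kip/in.
f_max = √(f_v² + f_b²) = √(1.959² + 3.242²) = 3.788 kip/in.
φr_n = 0.75 × 0.6 × 60 × (0.707 × 0.25) = 4.772 kip/in → adequate.

f_max ≈ 3.79 kip/in; adequate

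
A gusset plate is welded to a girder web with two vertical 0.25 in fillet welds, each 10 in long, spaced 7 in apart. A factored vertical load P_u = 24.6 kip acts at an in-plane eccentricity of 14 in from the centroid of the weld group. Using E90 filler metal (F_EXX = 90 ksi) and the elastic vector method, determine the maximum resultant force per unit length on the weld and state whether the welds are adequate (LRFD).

f_max ≈ 5.9 kip/in; adequate

Total weld length L_w = 20 in. Treat welds as unit-width lines.
Polar moment about centroid: J = 2[d³/12 + d(b/2)²] = 2[10³/12 + 10×3.5²] = 411.7 in³.
Direct shear f_v = P/L_w = 24.6 / 20 = 1.23 kip/in (vertical).
Torsion M = P·e = 24.6 × 14 = 344.4 kip·in.
Critical point at (x, y) = (3.5, 5) from centroid. f_tx = M·y/J = 4.183 kip/in; f_ty = M·x/J = 2.928 kip/in.
Resultant f_max = √[f_tx² + (f_v + f_ty)²] = √[4.183² + (1.23 + 2.928)²] = 5.898 kip/in.
Capacity per unit length: φr_n = 0.75 × 0.6 × 90 × (0.707 × 0.25) = 7.158 kip/in.
5.898 ≤ 7.158 → adequate.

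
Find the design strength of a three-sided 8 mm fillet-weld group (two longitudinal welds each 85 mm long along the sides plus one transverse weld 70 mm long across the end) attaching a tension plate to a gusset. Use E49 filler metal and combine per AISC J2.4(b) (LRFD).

φR_n ≈ 311 kN

E49XX → F_EXX = 490 MPa.
t_e = 0.707 × 8 = 5.656 mm.
R_nwl = 0.6 × 490 × 5.656 × 170 × 10⁻³ = 282.7 kN (longitudinal, 2 welds).
R_nwt = 0.6 × 490 × 5.656 × 70 × 10⁻³ = 116.4 kN (transverse, base value).
(i) R_nwl + R_nwt = 399.1 kN; (ii) 0.85 R_nwl + 1.5 R_nwt = 414.9 kN.
R_n = max = 414.9 kN [governs: (ii)]; φR_n = 311.2 kN.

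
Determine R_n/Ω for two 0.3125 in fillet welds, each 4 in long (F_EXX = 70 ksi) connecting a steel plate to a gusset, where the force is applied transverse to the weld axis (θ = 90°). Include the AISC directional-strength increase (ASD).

R_n/Ω ≈ 55.7 kip

t_e = 0.707 × 0.3125 = 0.2209 in; A_we = 0.2209 × 8 = 1.767 in².
Directional factor: 1.0 + 0.5 sin^1.5(90°) = 1.5.
F_nw = 0.6 × 70 × 1.5 = 63 ksi.
R_n/Ω = (63 × 1.767) / 2.0 = 55.68 kip.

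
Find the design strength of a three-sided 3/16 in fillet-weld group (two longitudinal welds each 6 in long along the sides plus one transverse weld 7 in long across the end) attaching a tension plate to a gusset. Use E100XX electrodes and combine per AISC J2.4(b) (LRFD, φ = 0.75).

φR_n ≈ 123 kip

E100XX → F_EXX = 100 ksi.
t_e = 0.707 × 0.1875 = 0.1326 in.
R_nwl = 0.6 × 100 × 0.1326 × 12 = 95.45 kip (longitudinal, 2 welds).
R_nwt = 0.6 × 100 × 0.1326 × 7 = 55.68 kip (transverse, base value).
(i) R_nwl + R_nwt = 151.1 kip; (ii) 0.85 R_nwl + 1.5 R_nwt = 164.6 kip.
R_n = max = 164.6 kip [governs: (ii)]; φR_n = 123.5 kip.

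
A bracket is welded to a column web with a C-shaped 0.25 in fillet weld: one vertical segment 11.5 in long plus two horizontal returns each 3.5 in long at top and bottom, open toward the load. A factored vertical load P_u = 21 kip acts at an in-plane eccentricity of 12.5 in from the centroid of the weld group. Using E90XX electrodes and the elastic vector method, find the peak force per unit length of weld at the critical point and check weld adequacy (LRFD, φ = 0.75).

f_max ≈ 5.05 kip/in; adequate

E90XX → F_EXX = 90 ksi.
Total weld length L_w = 18.5 in. Treat welds as unit-width lines.
Centroid: x̄ = 2×3.5×1.75 / 18.5 = 0.6622 in from the vertical weld.
Polar moment about centroid: J = I_x + I_y = [11.5³/12 + 2×3.5×5.75²] + [11.5×0.6622² + 2(3.5³/12 + 3.5×1.088²)] = 378.6 in³.
Direct shear f_v = P/L_w = 21 / 18.5 = 1.135 kip/in (vertical).
Torsion M = P·e = 21 × 12.5 = 262.5 kip·in.
Critical point at (x, y) = (2.838, 5.75) from centroid. f_tx = M·y/J = 3.986 kip/in; f_ty = M·x/J = 1.967 kip/in.
Resultant f_max = √[f_tx² + (f_v + f_ty)²] = √[3.986² + (1.135 + 1.967)²] = 5.051 kip/in.
Capacity per unit length: φr_n = 0.75 × 0.6 × 90 × (0.707 × 0.25) = 7.158 kip/in.
5.051 ≤ 7.158 → adequate.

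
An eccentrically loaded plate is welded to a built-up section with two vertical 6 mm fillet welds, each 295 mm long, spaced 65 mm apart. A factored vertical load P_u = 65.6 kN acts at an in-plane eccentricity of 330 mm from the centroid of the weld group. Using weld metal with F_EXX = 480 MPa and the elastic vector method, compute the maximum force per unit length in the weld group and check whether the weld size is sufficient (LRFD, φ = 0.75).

Total weld length L_w = 590 mm. Treat welds as unit-width lines.
Polar moment about centroid: J = 2[d³/12 + d(b/2)²] = 2[295³/12 + 295×32.5²] = 4902000 mm³.
Direct shear f_v = P/L_w = 65.6×10³ / 590 = 111.2 N/mm (vertical).
Torsion M = P·e = 65.6×10³ × 330 = 21648000 N·mm.
Critical point at (x, y) = (32.5, 147.5) from centroid. f_tx = M·y/J = 651.4 N/mm; f_ty = M·x/J = 143.5 N/mm.
Resultant f_max = √[f_tx² + (f_v + f_ty)²] = √[651.4² + (111.2 + 143.5)²] = 699.4 N/mm.
Capacity per unit length: φr_n = 0.75 × 0.6 × 480 × (0.707 × 6) = 916.3 N/mm.
699.4 ≤ 916.3 → adequate.

f_max ≈ 699 N/mm; adequate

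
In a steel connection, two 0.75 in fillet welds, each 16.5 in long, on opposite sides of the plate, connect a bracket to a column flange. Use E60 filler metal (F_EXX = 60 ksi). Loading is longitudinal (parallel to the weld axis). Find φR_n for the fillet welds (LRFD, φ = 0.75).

φR_n ≈ 472 kip

Effective throat t_e = 0.707 × 0.75 = 0.5302 in.
Total length L = 33 in; A_we = 0.5302 × 33 = 17.5 in².
F_nw = 0.6 F_EXX = 0.6 × 60 = 36 ksi.
φR_n = 0.75 × 36 × 17.5 = 472.5 kip.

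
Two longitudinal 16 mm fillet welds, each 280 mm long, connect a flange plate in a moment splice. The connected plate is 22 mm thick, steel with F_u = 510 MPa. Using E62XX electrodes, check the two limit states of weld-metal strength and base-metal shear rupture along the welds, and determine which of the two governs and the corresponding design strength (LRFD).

E62XX → F_EXX = 620 MPa.
t_e = 0.707 × 16 = 11.31 mm; L = 560 mm.
Weld metal: φR_n = 0.75 × 0.6 × 620 × 11.31 × 560 × 10⁻³ = 1767 kN.
Base metal (shear rupture): φR_n = 0.75 × 0.6 × 510 × 22 × 560 × 10⁻³ = 2827 kN.
Governing: weld metal.

φR_n ≈ 1770 kN (weld metal governs)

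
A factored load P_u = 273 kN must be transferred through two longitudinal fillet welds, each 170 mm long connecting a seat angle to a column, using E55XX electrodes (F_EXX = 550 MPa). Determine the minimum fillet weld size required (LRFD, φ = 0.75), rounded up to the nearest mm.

w = 5 mm

Total weld length L = 340 mm.
Required throat t_e = P_u / (φ × 0.6 F_EXX × L) = 273 / (0.75 × 0.6 × 550 × 340 × 10⁻³) = 3.244 mm.
Required leg w = t_e / 0.707 = 4.589 mm → use 5 mm.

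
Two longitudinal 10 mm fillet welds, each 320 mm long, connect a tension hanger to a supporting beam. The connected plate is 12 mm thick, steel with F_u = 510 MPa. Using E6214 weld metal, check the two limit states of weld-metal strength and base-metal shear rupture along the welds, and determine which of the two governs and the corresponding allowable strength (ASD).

E62XX → F_EXX = 620 MPa.
t_e = 0.707 × 10 = 7.07 mm; L = 640 mm.
Weld metal: R_n/Ω = (1/2.0) × 0.6 × 620 × 7.07 × 640 × 10⁻³ = 841.6 kN.
Base metal (shear rupture): R_n/Ω = (1/2.0) × 0.6 × 510 × 12 × 640 × 10⁻³ = 1175 kN.
Governing: weld metal.

R_n/Ω ≈ 842 kN (weld metal governs)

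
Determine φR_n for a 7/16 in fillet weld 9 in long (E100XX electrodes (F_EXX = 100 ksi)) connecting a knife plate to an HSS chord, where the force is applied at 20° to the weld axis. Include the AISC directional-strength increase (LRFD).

t_e = 0.707 × 0.4375 = 0.3093 in; A_we = 0.3093 × 9 = 2.784 in².
Directional factor: 1.0 + 0.5 sin^1.5(20°) = 1.1.
F_nw = 0.6 × 100 × 1.1 = 66 ksi.
φR_n = 0.75 × 66 × 2.784 = 137.8 kip.

φR_n ≈ 138 kip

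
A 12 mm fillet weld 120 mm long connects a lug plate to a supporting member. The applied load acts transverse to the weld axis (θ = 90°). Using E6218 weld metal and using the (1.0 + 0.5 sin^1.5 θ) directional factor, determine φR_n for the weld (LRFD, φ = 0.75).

φR_n ≈ 426 kN

E62XX → F_EXX = 620 MPa.
t_e = 0.707 × 12 = 8.484 mm; A_we = 8.484 × 120 = 1018 mm².
Directional factor: 1.0 + 0.5 sin^1.5(90°) = 1.5.
F_nw = 0.6 × 620 × 1.5 = 558 MPa.
φR_n = 0.75 × 558 × 1018 × 10⁻³ = 426.1 kN.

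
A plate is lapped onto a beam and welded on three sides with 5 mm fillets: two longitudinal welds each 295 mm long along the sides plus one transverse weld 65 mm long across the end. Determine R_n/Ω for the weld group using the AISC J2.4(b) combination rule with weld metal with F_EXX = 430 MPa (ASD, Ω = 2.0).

t_e = 0.707 × 5 = 3.535 mm.
R_nwl = 0.6 × 430 × 3.535 × 590 × 10⁻³ = 538.1 kN (longitudinal, 2 welds).
R_nwt = 0.6 × 430 × 3.535 × 65 × 10⁻³ = 59.28 kN (transverse, base value).
(i) R_nwl + R_nwt = 597.4 kN; (ii) 0.85 R_nwl + 1.5 R_nwt = 546.3 kN.
R_n = max = 597.4 kN [governs: (i)]; R_n/Ω = 298.7 kN.

R_n/Ω ≈ 299 kN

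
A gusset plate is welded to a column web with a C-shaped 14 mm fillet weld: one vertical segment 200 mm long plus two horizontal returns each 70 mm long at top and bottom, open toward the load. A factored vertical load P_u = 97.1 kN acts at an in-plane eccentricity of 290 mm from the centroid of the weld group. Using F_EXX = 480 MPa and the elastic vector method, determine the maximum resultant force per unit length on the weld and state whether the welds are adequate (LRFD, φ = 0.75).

f_max ≈ 1610 N/mm; adequate

Total weld length L_w = 340 mm. Treat welds as unit-width lines.
Centroid: x̄ = 2×70×35 / 340 = 14.41 mm from the vertical weld.
Polar moment about centroid: J = I_x + I_y = [200³/12 + 2×70×100²] + [200×14.41² + 2(70³/12 + 70×20.59²)] = 2225000 mm³.
Direct shear f_v = P/L_w = 97.1×10³ / 340 = 285.6 N/mm (vertical).
Torsion M = P·e = 97.1×10³ × 290 = 28159000 N·mm.
Critical point at (x, y) = (55.59, 100) from centroid. f_tx = M·y/J = 1266 N/mm; f_ty = M·x/J = 703.6 N/mm.
Resultant f_max = √[f_tx² + (f_v + f_ty)²] = √[1266² + (285.6 + 703.6)²] = 1606 N/mm.
Capacity per unit length: φr_n = 0.75 × 0.6 × 480 × (0.707 × 14) = 2138 N/mm.
1606 ≤ 2138 → adequate.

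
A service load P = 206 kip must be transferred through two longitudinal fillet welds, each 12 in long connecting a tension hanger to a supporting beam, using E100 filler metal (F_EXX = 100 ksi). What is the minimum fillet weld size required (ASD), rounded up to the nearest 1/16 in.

w = 7/16 in

Total weld length L = 24 in.
Required throat t_e = P × Ω / (0.6 F_EXX × L) = 206 × 2.0 / (0.6 × 100 × 24) = 0.2861 in.
Required leg w = t_e / 0.707 = 0.4047 in → use 7/16 in.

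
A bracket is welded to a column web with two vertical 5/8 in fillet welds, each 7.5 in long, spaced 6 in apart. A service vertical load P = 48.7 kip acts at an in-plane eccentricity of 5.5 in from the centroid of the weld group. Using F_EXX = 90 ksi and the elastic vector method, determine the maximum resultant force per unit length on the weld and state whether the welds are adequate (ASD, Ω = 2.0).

f_max ≈ 8.67 kip/in; adequate

Total weld length L_w = 15 in. Treat welds as unit-width lines.
Polar moment about centroid: J = 2[d³/12 + d(b/2)²] = 2[7.5³/12 + 7.5×3²] = 205.3 in³.
Direct shear f_v = P/L_w = 48.7 / 15 = 3.247 kip/in (vertical).
Torsion M = P·e = 48.7 × 5.5 = 267.85 kip·in.
Critical point at (x, y) = (3, 3.75) from centroid. f_tx = M·y/J = 4.892 kip/in; f_ty = M·x/J = 3.914 kip/in.
Resultant f_max = √[f_tx² + (f_v + f_ty)²] = √[4.892² + (3.247 + 3.914)²] = 8.672 kip/in.
Capacity per unit length: r_n/Ω = (1/2.0) × 0.6 × 90 × (0.707 × 0.625) = 11.93 kip/in.
8.672 ≤ 11.93 → adequate.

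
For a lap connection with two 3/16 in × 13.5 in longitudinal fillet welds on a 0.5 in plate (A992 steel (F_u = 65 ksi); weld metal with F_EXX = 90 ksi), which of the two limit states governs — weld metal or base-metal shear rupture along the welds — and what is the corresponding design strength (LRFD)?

t_e = 0.707 × 0.1875 = 0.1326 in; L = 27 in.
Weld metal: φR_n = 0.75 × 0.6 × 90 × 0.1326 × 27 = 145 kip.
Base metal (shear rupture): φR_n = 0.75 × 0.6 × 65 × 0.5 × 27 = 394.9 kip.
Governing: weld metal.

φR_n ≈ 145 kip (weld metal governs)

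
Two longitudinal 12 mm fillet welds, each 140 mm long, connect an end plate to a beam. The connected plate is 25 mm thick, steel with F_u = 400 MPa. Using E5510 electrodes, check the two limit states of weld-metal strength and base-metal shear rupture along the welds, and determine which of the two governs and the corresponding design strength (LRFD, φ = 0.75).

φR_n ≈ 588 kN (weld metal governs)

E55XX → F_EXX = 550 MPa.
t_e = 0.707 × 12 = 8.484 mm; L = 280 mm.
Weld metal: φR_n = 0.75 × 0.6 × 550 × 8.484 × 280 × 10⁻³ = 587.9 kN.
Base metal (shear rupture): φR_n = 0.75 × 0.6 × 400 × 25 × 280 × 10⁻³ = 1260 kN.
Governing: weld metal.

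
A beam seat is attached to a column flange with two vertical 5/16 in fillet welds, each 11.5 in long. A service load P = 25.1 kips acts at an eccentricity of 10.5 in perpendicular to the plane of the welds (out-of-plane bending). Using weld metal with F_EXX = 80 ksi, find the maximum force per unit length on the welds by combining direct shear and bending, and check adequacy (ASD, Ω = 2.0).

f_max ≈ 6.08 kip/in; NOT adequate

L_w = 2 × 11.5 = 23 in; section modulus (unit throat) S = 2 × L²/6 = 44.08 in².
Direct shear f_v = P/L_w = 25.1/23 = 1.091 kip/in.
Moment M = P × e = 25.1 × 10.5 = 263.55 kip·in; bending f_b = M/S = 5.978 kip/in.
f_max = √(f_v² + f_b²) = √(1.091² + 5.978²) = 6.077 kip/in.
r_n/Ω = (1/2.0) × 0.6 × 80 × (0.707 × 0.3125) = 5.302 kip/in → NOT adequate.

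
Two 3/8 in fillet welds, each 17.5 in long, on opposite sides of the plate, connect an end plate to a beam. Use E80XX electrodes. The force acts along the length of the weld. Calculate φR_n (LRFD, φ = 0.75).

φR_n ≈ 334 kips

E80XX → F_EXX = 80 ksi.
Effective throat t_e = 0.707 × 0.375 = 0.2651 in.
Total length L = 35 in; A_we = 0.2651 × 35 = 9.279 in².
F_nw = 0.6 F_EXX = 0.6 × 80 = 48 ksi.
φR_n = 0.75 × 48 × 9.279 = 334.1 kips.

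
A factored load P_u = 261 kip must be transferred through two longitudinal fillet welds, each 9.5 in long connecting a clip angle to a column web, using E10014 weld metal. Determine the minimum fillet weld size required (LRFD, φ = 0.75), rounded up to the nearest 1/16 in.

E100XX → F_EXX = 100 ksi.
Total weld length L = 19 in.
Required throat t_e = P_u / (φ × 0.6 F_EXX × L) = 261 / (0.75 × 0.6 × 100 × 19) = 0.3053 in.
Required leg w = t_e / 0.707 = 0.4318 in → use 7/16 in.

w = 7/16 in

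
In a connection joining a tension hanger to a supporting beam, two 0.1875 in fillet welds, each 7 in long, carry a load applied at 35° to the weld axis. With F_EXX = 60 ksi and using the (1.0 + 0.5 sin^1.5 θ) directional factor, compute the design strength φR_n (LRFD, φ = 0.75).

t_e = 0.707 × 0.1875 = 0.1326 in; A_we = 0.1326 × 14 = 1.856 in².
Directional factor: 1.0 + 0.5 sin^1.5(35°) = 1.217.
F_nw = 0.6 × 60 × 1.217 = 43.82 ksi.
φR_n = 0.75 × 43.82 × 1.856 = 60.99 kips.

φR_n ≈ 61 kips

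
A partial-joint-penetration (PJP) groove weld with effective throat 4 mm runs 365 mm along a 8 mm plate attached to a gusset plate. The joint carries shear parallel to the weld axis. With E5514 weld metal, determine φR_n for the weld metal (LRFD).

E55XX → F_EXX = 550 MPa.
Effective throat (given) t_e = 4 mm.
A_we = 4 × 365 = 1460 mm².
F_nw = 0.6 F_EXX = 330 MPa.
φR_n = 0.75 × 330 × 1460 × 10⁻³ = 361.4 kN.

φR_n ≈ 361 kN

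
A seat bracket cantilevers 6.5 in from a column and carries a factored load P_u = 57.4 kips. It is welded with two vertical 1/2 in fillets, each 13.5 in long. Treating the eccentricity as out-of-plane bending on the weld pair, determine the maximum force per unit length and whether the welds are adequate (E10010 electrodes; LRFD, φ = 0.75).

E100XX → F_EXX = 100 ksi.
L_w = 2 × 13.5 = 27 in; section modulus (unit throat) S = 2 × L²/6 = 60.75 in².
Direct shear f_v = P/L_w = 57.4/27 = 2.126 kip/in.
Moment M = P × e = 57.4 × 6.5 = 373.1 kip·in; bending f_b = M/S = 6.142 kip/in.
f_max = √(f_v² + f_b²) = √(2.126² + 6.142²) = 6.499 kip/in.
φr_n = 0.75 × 0.6 × 100 × (0.707 × 0.5) = 15.91 kip/in → adequate.

f_max ≈ 6.5 kip/in; adequate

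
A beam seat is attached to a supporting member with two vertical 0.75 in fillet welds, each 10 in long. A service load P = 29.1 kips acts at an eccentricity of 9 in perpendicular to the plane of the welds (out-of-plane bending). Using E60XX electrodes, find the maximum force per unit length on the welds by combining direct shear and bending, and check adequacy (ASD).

f_max ≈ 7.99 kip/in; adequate

E60XX → F_EXX = 60 ksi.
L_w = 2 × 10 = 20 in; section modulus (unit throat) S = 2 × L²/6 = 33.33 in².
Direct shear f_v = P/L_w = 29.1/20 = 1.455 kip/in.
Moment M = P × e = 29.1 × 9 = 261.9 kip·in; bending f_b = M/S = 7.857 kip/in.
f_max = √(f_v² + f_b²) = √(1.455² + 7.857²) = 7.991 kip/in.
r_n/Ω = (1/2.0) × 0.6 × 60 × (0.707 × 0.75) = 9.544 kip/in → adequate.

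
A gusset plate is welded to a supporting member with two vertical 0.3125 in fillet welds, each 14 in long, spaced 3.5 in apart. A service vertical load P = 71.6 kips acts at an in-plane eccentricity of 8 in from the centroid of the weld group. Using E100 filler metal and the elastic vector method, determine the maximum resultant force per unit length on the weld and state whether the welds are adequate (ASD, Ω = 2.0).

E100XX → F_EXX = 100 ksi.
Total weld length L_w = 28 in. Treat welds as unit-width lines.
Polar moment about centroid: J = 2[d³/12 + d(b/2)²] = 2[14³/12 + 14×1.75²] = 543.1 in³.
Direct shear f_v = P/L_w = 71.6 / 28 = 2.557 kip/in (vertical).
Torsion M = P·e = 71.6 × 8 = 572.8 kip·in.
Critical point at (x, y) = (1.75, 7) from centroid. f_tx = M·y/J = 7.383 kip/in; f_ty = M·x/J = 1.846 kip/in.
Resultant f_max = √[f_tx² + (f_v + f_ty)²] = √[7.383² + (2.557 + 1.846)²] = 8.596 kip/in.
Capacity per unit length: r_n/Ω = (1/2.0) × 0.6 × 100 × (0.707 × 0.3125) = 6.628 kip/in.
8.596 > 6.628 → NOT adequate.

f_max ≈ 8.6 kip/in; NOT adequate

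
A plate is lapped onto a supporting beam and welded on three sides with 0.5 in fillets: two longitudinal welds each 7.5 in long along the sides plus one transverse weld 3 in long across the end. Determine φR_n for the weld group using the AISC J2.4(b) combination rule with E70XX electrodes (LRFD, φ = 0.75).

φR_n ≈ 200 kips

E70XX → F_EXX = 70 ksi.
t_e = 0.707 × 0.5 = 0.3535 in.
R_nwl = 0.6 × 70 × 0.3535 × 15 = 222.7 kips (longitudinal, 2 welds).
R_nwt = 0.6 × 70 × 0.3535 × 3 = 44.54 kips (transverse, base value).
(i) R_nwl + R_nwt = 267.2 kips; (ii) 0.85 R_nwl + 1.5 R_nwt = 256.1 kips.
R_n = max = 267.2 kips [governs: (i)]; φR_n = 200.4 kips.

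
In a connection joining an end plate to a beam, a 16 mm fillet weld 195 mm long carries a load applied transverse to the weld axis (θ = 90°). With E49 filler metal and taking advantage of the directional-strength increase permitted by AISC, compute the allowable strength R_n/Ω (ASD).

R_n/Ω ≈ 486 kN

E49XX → F_EXX = 490 MPa.
t_e = 0.707 × 16 = 11.31 mm; A_we = 11.31 × 195 = 2206 mm².
Directional factor: 1.0 + 0.5 sin^1.5(90°) = 1.5.
F_nw = 0.6 × 490 × 1.5 = 441 MPa.
R_n/Ω = (441 × 2206) / 2.0 × 10⁻³ = 486.4 kN.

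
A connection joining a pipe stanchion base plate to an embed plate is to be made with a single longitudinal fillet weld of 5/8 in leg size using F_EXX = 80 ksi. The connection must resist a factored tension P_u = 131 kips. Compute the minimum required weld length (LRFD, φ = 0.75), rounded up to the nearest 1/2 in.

L = 8.5 in

Throat t_e = 0.707 × 0.625 = 0.4419 in.
φr_n = 0.75 × 0.6 × 80 × 0.4419 = 15.91 kips/in.
L_req = P_u / φr_n = 131 / 15.91 = 8.235 in total.
Round up → use L = 8.5 in.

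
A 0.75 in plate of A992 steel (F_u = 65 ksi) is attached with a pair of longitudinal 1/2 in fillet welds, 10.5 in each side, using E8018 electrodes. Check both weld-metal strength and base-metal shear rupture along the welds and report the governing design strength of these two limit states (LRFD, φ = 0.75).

E80XX → F_EXX = 80 ksi.
t_e = 0.707 × 0.5 = 0.3535 in; L = 21 in.
Weld metal: φR_n = 0.75 × 0.6 × 80 × 0.3535 × 21 = 267.2 kip.
Base metal (shear rupture): φR_n = 0.75 × 0.6 × 65 × 0.75 × 21 = 460.7 kip.
Governing: weld metal.

φR_n ≈ 267 kip (weld metal governs)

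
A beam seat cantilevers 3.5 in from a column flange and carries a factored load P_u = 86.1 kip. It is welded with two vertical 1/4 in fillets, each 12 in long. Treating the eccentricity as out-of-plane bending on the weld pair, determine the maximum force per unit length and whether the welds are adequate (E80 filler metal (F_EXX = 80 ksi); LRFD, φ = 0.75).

L_w = 2 × 12 = 24 in; section modulus (unit throat) S = 2 × L²/6 = 48 in².
Direct shear f_v = P/L_w = 86.1/24 = 3.587 kip/in.
Moment M = P × e = 86.1 × 3.5 = 301.35 kip·in; bending f_b = M/S = 6.278 kip/in.
f_max = √(f_v² + f_b²) = √(3.587² + 6.278²) = 7.231 kip/in.
φr_n = 0.75 × 0.6 × 80 × (0.707 × 0.25) = 6.363 kip/in → NOT adequate.

f_max ≈ 7.23 kip/in; NOT adequate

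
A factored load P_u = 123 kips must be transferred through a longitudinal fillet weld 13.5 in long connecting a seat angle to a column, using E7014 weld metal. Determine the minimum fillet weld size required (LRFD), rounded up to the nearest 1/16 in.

E70XX → F_EXX = 70 ksi.
Total weld length L = 13.5 in.
Required throat t_e = P_u / (φ × 0.6 F_EXX × L) = 123 / (0.75 × 0.6 × 70 × 13.5) = 0.2892 in.
Required leg w = t_e / 0.707 = 0.4091 in → use 7/16 in.

w = 7/16 in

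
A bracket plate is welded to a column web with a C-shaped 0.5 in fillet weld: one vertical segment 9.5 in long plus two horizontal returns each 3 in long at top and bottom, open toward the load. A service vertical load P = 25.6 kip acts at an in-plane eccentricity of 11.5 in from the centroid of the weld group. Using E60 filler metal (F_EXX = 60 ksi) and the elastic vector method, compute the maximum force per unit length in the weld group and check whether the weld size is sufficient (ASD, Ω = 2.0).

f_max ≈ 8.03 kip/in; NOT adequate

Total weld length L_w = 15.5 in. Treat welds as unit-width lines.
Centroid: x̄ = 2×3×1.5 / 15.5 = 0.5806 in from the vertical weld.
Polar moment about centroid: J = I_x + I_y = [9.5³/12 + 2×3×4.75²] + [9.5×0.5806² + 2(3³/12 + 3×0.9194²)] = 219.6 in³.
Direct shear f_v = P/L_w = 25.6 / 15.5 = 1.652 kip/in (vertical).
Torsion M = P·e = 25.6 × 11.5 = 294.4 kip·in.
Critical point at (x, y) = (2.419, 4.75) from centroid. f_tx = M·y/J = 6.368 kip/in; f_ty = M·x/J = 3.243 kip/in.
Resultant f_max = √[f_tx² + (f_v + f_ty)²] = √[6.368² + (1.652 + 3.243)²] = 8.032 kip/in.
Capacity per unit length: r_n/Ω = (1/2.0) × 0.6 × 60 × (0.707 × 0.5) = 6.363 kip/in.
8.032 > 6.363 → NOT adequate.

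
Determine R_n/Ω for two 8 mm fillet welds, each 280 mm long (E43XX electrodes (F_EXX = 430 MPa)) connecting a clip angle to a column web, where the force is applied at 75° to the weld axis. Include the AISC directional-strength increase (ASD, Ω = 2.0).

R_n/Ω ≈ 603 kN

t_e = 0.707 × 8 = 5.656 mm; A_we = 5.656 × 560 = 3167 mm².
Directional factor: 1.0 + 0.5 sin^1.5(75°) = 1.475.
F_nw = 0.6 × 430 × 1.475 = 380.5 MPa.
R_n/Ω = (380.5 × 3167) / 2.0 × 10⁻³ = 602.5 kN.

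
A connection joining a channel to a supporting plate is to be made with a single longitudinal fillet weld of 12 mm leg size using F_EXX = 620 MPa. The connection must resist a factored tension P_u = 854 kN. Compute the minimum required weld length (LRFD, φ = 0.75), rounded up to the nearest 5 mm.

L = 365 mm

Throat t_e = 0.707 × 12 = 8.484 mm.
φr_n = 0.75 × 0.6 × 620 × 8.484 × 10⁻³ = 2.367 kN/mm.
L_req = P_u / φr_n = 854 / 2.367 = 360.8 mm total.
Round up → use L = 365 mm.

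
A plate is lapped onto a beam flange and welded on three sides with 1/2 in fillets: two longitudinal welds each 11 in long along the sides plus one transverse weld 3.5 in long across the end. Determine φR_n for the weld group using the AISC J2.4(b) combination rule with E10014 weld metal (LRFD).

E100XX → F_EXX = 100 ksi.
t_e = 0.707 × 0.5 = 0.3535 in.
R_nwl = 0.6 × 100 × 0.3535 × 22 = 466.6 kips (longitudinal, 2 welds).
R_nwt = 0.6 × 100 × 0.3535 × 3.5 = 74.23 kips (transverse, base value).
(i) R_nwl + R_nwt = 540.9 kips; (ii) 0.85 R_nwl + 1.5 R_nwt = 508 kips.
R_n = max = 540.9 kips [governs: (i)]; φR_n = 405.6 kips.

φR_n ≈ 406 kips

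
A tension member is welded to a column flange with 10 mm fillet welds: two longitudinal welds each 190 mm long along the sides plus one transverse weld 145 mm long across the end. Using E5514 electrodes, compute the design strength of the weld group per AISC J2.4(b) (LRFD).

φR_n ≈ 946 kN

E55XX → F_EXX = 550 MPa.
t_e = 0.707 × 10 = 7.07 mm.
R_nwl = 0.6 × 550 × 7.07 × 380 × 10⁻³ = 886.6 kN (longitudinal, 2 welds).
R_nwt = 0.6 × 550 × 7.07 × 145 × 10⁻³ = 338.3 kN (transverse, base value).
(i) R_nwl + R_nwt = 1225 kN; (ii) 0.85 R_nwl + 1.5 R_nwt = 1261 kN.
R_n = max = 1261 kN [governs: (ii)]; φR_n = 945.8 kN.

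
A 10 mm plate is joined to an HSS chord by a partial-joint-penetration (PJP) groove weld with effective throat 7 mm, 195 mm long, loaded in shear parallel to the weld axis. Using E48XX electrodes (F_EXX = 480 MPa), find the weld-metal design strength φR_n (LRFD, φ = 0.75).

φR_n ≈ 295 kN

Effective throat (given) t_e = 7 mm.
A_we = 7 × 195 = 1365 mm².
F_nw = 0.6 F_EXX = 288 MPa.
φR_n = 0.75 × 288 × 1365 × 10⁻³ = 294.8 kN.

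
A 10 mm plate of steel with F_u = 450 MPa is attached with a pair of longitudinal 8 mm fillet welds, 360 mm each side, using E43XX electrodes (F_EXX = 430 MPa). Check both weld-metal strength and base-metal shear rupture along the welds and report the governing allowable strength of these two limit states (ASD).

t_e = 0.707 × 8 = 5.656 mm; L = 720 mm.
Weld metal: R_n/Ω = (1/2.0) × 0.6 × 430 × 5.656 × 720 × 10⁻³ = 525.3 kN.
Base metal (shear rupture): R_n/Ω = (1/2.0) × 0.6 × 450 × 10 × 720 × 10⁻³ = 972 kN.
Governing: weld metal.

R_n/Ω ≈ 525 kN (weld metal governs)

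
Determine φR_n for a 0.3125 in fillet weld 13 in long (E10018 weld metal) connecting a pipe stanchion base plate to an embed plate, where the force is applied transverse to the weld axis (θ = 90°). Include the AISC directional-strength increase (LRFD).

E100XX → F_EXX = 100 ksi.
t_e = 0.707 × 0.3125 = 0.2209 in; A_we = 0.2209 × 13 = 2.872 in².
Directional factor: 1.0 + 0.5 sin^1.5(90°) = 1.5.
F_nw = 0.6 × 100 × 1.5 = 90 ksi.
φR_n = 0.75 × 90 × 2.872 = 193.9 kips.

φR_n ≈ 194 kips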